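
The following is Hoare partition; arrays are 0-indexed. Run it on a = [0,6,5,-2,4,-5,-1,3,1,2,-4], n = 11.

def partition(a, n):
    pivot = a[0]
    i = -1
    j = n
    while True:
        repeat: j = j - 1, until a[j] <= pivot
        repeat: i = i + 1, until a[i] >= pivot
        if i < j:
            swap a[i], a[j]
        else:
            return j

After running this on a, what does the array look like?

[-4,-1,-5,-2,4,5,6,3,1,2,0]

pivot=0
j stops at 10 (-4), i stops at 0 (0); swap ⇒ [-4,6,5,-2,4,-5,-1,3,1,2,0]
j stops at 6 (-1), i stops at 1 (6); swap ⇒ [-4,-1,5,-2,4,-5,6,3,1,2,0]
j stops at 5 (-5), i stops at 2 (5); swap ⇒ [-4,-1,-5,-2,4,5,6,3,1,2,0]
j stops at 3, i stops at 4; i≥j ⇒ return 3. a=[-4,-1,-5,-2,4,5,6,3,1,2,0]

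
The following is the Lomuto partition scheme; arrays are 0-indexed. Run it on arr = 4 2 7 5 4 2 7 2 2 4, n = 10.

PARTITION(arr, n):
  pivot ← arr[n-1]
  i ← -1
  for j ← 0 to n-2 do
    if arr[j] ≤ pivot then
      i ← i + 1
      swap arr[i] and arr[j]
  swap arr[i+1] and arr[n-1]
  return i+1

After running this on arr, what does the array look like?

pivot = arr[9] = 4; i = -1
j=0: arr[0]=4 ≤ 4 → i=0, swap arr[0],arr[0] (no change) → 4 2 7 5 4 2 7 2 2 4
j=1: arr[1]=2 ≤ 4 → i=1, swap arr[1],arr[1] (no change) → 4 2 7 5 4 2 7 2 2 4
j=2: arr[2]=7 > 4 → no swap
j=3: arr[3]=5 > 4 → no swap
j=4: arr[4]=4 ≤ 4 → i=2, swap arr[2],arr[4] → 4 2 4 5 7 2 7 2 2 4
j=5: arr[5]=2 ≤ 4 → i=3, swap arr[3],arr[5] → 4 2 4 2 7 5 7 2 2 4
j=6: arr[6]=7 > 4 → no swap
j=7: arr[7]=2 ≤ 4 → i=4, swap arr[4],arr[7] → 4 2 4 2 2 5 7 7 2 4
j=8: arr[8]=2 ≤ 4 → i=5, swap arr[5],arr[8] → 4 2 4 2 2 2 7 7 5 4
final swap arr[6],arr[9] → 4 2 4 2 2 2 4 7 5 7; return 6

4 2 4 2 2 2 4 7 5 7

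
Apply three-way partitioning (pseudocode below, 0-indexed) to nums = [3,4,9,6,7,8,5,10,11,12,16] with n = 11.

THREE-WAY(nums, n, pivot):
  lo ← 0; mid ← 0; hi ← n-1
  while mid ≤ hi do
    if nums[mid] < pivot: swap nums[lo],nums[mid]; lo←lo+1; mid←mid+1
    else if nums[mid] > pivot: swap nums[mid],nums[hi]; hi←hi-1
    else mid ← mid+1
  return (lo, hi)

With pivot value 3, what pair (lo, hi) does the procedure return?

(0, 0)

lo=0 mid=0 hi=10
3=3: mid=1
4>3: swap(1,10), hi=9 ⇒ [3,16,9,6,7,8,5,10,11,12,4]
16>3: swap(1,9), hi=8 ⇒ [3,12,9,6,7,8,5,10,11,16,4]
12>3: swap(1,8), hi=7 ⇒ [3,11,9,6,7,8,5,10,12,16,4]
11>3: swap(1,7), hi=6 ⇒ [3,10,9,6,7,8,5,11,12,16,4]
10>3: swap(1,6), hi=5 ⇒ [3,5,9,6,7,8,10,11,12,16,4]
5>3: swap(1,5), hi=4 ⇒ [3,8,9,6,7,5,10,11,12,16,4]
8>3: swap(1,4), hi=3 ⇒ [3,7,9,6,8,5,10,11,12,16,4]
7>3: swap(1,3), hi=2 ⇒ [3,6,9,7,8,5,10,11,12,16,4]
6>3: swap(1,2), hi=1 ⇒ [3,9,6,7,8,5,10,11,12,16,4]
9>3: swap(1,1), hi=0 ⇒ [3,9,6,7,8,5,10,11,12,16,4]
done. lo=0 hi=0; nums=[3,9,6,7,8,5,10,11,12,16,4]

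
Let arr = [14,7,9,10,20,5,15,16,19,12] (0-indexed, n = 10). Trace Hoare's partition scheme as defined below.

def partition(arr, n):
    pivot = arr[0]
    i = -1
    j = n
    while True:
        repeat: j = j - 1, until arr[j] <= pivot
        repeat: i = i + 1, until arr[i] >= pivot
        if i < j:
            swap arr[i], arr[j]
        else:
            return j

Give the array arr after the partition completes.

pivot = arr[0] = 14; i = -1, j = 10
j→9 (arr[9]=12≤14), i→0 (arr[0]=14≥14); i<j, swap → [12,7,9,10,20,5,15,16,19,14]
j→5 (arr[5]=5≤14), i→4 (arr[4]=20≥14); i<j, swap → [12,7,9,10,5,20,15,16,19,14]
j→4, i→5; i≥j, return j=4. arr = [12,7,9,10,5,20,15,16,19,14]

[12,7,9,10,5,20,15,16,19,14]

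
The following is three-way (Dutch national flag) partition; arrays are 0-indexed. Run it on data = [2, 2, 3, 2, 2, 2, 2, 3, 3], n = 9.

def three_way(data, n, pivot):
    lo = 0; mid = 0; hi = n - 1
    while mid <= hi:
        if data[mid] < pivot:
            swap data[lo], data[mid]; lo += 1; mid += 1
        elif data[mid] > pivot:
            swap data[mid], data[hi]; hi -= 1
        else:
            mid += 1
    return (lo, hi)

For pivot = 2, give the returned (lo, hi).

(0, 5)

lo=0 mid=0 hi=8
2=2: mid=1
2=2: mid=2
3>2: swap(2,8), hi=7 ⇒ [2, 2, 3, 2, 2, 2, 2, 3, 3]
3>2: swap(2,7), hi=6 ⇒ [2, 2, 3, 2, 2, 2, 2, 3, 3]
3>2: swap(2,6), hi=5 ⇒ [2, 2, 2, 2, 2, 2, 3, 3, 3]
2=2: mid=3
2=2: mid=4
2=2: mid=5
2=2: mid=6
done. lo=0 hi=5; data=[2, 2, 2, 2, 2, 2, 3, 3, 3]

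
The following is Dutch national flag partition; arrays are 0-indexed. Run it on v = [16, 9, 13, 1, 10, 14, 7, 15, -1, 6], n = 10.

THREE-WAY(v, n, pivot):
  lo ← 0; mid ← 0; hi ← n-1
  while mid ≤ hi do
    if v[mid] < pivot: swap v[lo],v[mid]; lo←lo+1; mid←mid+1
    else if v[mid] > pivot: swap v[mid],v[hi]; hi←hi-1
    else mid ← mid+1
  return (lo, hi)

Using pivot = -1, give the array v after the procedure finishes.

[-1, 13, 1, 10, 14, 7, 15, 9, 6, 16]

lo=0 mid=0 hi=9
16>-1: swap(0,9), hi=8 ⇒ [6, 9, 13, 1, 10, 14, 7, 15, -1, 16]
6>-1: swap(0,8), hi=7 ⇒ [-1, 9, 13, 1, 10, 14, 7, 15, 6, 16]
-1=-1: mid=1
9>-1: swap(1,7), hi=6 ⇒ [-1, 15, 13, 1, 10, 14, 7, 9, 6, 16]
15>-1: swap(1,6), hi=5 ⇒ [-1, 7, 13, 1, 10, 14, 15, 9, 6, 16]
7>-1: swap(1,5), hi=4 ⇒ [-1, 14, 13, 1, 10, 7, 15, 9, 6, 16]
14>-1: swap(1,4), hi=3 ⇒ [-1, 10, 13, 1, 14, 7, 15, 9, 6, 16]
10>-1: swap(1,3), hi=2 ⇒ [-1, 1, 13, 10, 14, 7, 15, 9, 6, 16]
1>-1: swap(1,2), hi=1 ⇒ [-1, 13, 1, 10, 14, 7, 15, 9, 6, 16]
13>-1: swap(1,1), hi=0 ⇒ [-1, 13, 1, 10, 14, 7, 15, 9, 6, 16]
done. lo=0 hi=0; v=[-1, 13, 1, 10, 14, 7, 15, 9, 6, 16]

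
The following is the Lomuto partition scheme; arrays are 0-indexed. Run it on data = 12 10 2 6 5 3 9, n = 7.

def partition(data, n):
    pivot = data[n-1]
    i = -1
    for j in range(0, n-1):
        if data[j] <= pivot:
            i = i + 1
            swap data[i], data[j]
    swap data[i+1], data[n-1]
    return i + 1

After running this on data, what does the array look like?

2 6 5 3 9 10 12

pivot=9, i=-1
j=0: 12>9, skip
j=1: 10>9, skip
j=2: 2≤9, i=0, swap(0,2) ⇒ 2 10 12 6 5 3 9
j=3: 6≤9, i=1, swap(1,3) ⇒ 2 6 12 10 5 3 9
j=4: 5≤9, i=2, swap(2,4) ⇒ 2 6 5 10 12 3 9
j=5: 3≤9, i=3, swap(3,5) ⇒ 2 6 5 3 12 10 9
swap(4,6) ⇒ 2 6 5 3 9 10 12; return 4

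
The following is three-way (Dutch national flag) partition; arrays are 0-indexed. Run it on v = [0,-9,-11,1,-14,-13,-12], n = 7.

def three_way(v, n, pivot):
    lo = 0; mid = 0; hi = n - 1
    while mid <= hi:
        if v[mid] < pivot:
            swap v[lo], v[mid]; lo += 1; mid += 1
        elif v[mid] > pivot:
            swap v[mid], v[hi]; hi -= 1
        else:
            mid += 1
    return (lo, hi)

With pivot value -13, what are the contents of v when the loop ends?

[-14,-13,1,-11,-9,-12,0]

pivot = -13; lo=0, mid=0, hi=6
v[mid]=0>-13: swap v[0],v[6]; hi=5 → [-12,-9,-11,1,-14,-13,0]
v[mid]=-12>-13: swap v[0],v[5]; hi=4 → [-13,-9,-11,1,-14,-12,0]
v[mid]=-13=-13: mid=1
v[mid]=-9>-13: swap v[1],v[4]; hi=3 → [-13,-14,-11,1,-9,-12,0]
v[mid]=-14<-13: swap v[0],v[1]; lo=1,mid=2 → [-14,-13,-11,1,-9,-12,0]
v[mid]=-11>-13: swap v[2],v[3]; hi=2 → [-14,-13,1,-11,-9,-12,0]
v[mid]=1>-13: swap v[2],v[2]; hi=1 → [-14,-13,1,-11,-9,-12,0]
end: lo=1, hi=1; v = [-14,-13,1,-11,-9,-12,0]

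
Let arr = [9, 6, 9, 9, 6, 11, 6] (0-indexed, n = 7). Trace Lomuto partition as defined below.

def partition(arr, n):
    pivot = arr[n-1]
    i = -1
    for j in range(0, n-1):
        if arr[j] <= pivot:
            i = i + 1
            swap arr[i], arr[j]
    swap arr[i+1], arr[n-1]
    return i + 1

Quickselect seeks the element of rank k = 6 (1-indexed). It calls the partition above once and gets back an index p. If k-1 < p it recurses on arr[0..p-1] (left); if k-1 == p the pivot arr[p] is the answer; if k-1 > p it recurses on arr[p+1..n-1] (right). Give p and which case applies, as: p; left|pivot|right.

pivot=6, i=-1
j=0: 9>6, skip
j=1: 6≤6, i=0, swap(0,1) ⇒ [6, 9, 9, 9, 6, 11, 6]
j=2: 9>6, skip
j=3: 9>6, skip
j=4: 6≤6, i=1, swap(1,4) ⇒ [6, 6, 9, 9, 9, 11, 6]
j=5: 11>6, skip
swap(2,6) ⇒ [6, 6, 6, 9, 9, 11, 9]; return 2
p = 2; k-1 = 5 > 2 ⇒ right

2; right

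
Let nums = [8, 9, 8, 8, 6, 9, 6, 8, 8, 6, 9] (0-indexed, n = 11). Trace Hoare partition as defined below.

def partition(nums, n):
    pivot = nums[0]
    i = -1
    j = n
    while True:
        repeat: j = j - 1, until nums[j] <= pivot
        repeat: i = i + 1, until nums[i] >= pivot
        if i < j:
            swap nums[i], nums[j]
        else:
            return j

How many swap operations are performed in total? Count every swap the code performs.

4

pivot = nums[0] = 8; i = -1, j = 11
j→9 (nums[9]=6≤8), i→0 (nums[0]=8≥8); i<j, swap → [6, 9, 8, 8, 6, 9, 6, 8, 8, 8, 9]
j→8 (nums[8]=8≤8), i→1 (nums[1]=9≥8); i<j, swap → [6, 8, 8, 8, 6, 9, 6, 8, 9, 8, 9]
j→7 (nums[7]=8≤8), i→2 (nums[2]=8≥8); i<j, swap → [6, 8, 8, 8, 6, 9, 6, 8, 9, 8, 9]
j→6 (nums[6]=6≤8), i→3 (nums[3]=8≥8); i<j, swap → [6, 8, 8, 6, 6, 9, 8, 8, 9, 8, 9]
j→4, i→5; i≥j, return j=4. nums = [6, 8, 8, 6, 6, 9, 8, 8, 9, 8, 9]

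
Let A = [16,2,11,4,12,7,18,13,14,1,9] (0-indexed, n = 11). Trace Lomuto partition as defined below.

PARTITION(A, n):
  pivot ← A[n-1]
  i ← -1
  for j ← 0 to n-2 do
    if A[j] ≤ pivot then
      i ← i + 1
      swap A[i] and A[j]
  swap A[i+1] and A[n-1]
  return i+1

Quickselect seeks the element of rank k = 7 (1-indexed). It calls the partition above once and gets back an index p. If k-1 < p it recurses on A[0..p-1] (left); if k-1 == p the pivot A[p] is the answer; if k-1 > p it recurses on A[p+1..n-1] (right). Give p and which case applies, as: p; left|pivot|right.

pivot=9, i=-1
j=0: 16>9, skip
j=1: 2≤9, i=0, swap(0,1) ⇒ [2,16,11,4,12,7,18,13,14,1,9]
j=2: 11>9, skip
j=3: 4≤9, i=1, swap(1,3) ⇒ [2,4,11,16,12,7,18,13,14,1,9]
j=4: 12>9, skip
j=5: 7≤9, i=2, swap(2,5) ⇒ [2,4,7,16,12,11,18,13,14,1,9]
j=6: 18>9, skip
j=7: 13>9, skip
j=8: 14>9, skip
j=9: 1≤9, i=3, swap(3,9) ⇒ [2,4,7,1,12,11,18,13,14,16,9]
swap(4,10) ⇒ [2,4,7,1,9,11,18,13,14,16,12]; return 4
p = 4; k-1 = 6 > 4 ⇒ right

4; right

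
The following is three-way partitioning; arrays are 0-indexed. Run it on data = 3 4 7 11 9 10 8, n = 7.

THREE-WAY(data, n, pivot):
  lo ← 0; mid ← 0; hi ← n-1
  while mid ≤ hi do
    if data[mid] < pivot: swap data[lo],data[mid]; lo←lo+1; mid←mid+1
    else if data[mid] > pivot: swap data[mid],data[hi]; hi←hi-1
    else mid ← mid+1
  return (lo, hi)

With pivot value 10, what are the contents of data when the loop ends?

3 4 7 8 9 10 11

lo=0 mid=0 hi=6
3<10: swap(0,0), lo=1 mid=1 ⇒ 3 4 7 11 9 10 8
4<10: swap(1,1), lo=2 mid=2 ⇒ 3 4 7 11 9 10 8
7<10: swap(2,2), lo=3 mid=3 ⇒ 3 4 7 11 9 10 8
11>10: swap(3,6), hi=5 ⇒ 3 4 7 8 9 10 11
8<10: swap(3,3), lo=4 mid=4 ⇒ 3 4 7 8 9 10 11
9<10: swap(4,4), lo=5 mid=5 ⇒ 3 4 7 8 9 10 11
10=10: mid=6
done. lo=5 hi=5; data=3 4 7 8 9 10 11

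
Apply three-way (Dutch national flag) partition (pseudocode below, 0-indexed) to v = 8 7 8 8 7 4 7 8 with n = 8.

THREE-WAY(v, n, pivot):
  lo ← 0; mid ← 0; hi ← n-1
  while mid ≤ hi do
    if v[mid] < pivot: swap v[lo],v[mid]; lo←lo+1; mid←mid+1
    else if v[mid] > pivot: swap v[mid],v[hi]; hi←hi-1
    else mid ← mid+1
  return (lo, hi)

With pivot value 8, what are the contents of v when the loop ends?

pivot = 8; lo=0, mid=0, hi=7
v[mid]=8=8: mid=1
v[mid]=7<8: swap v[0],v[1]; lo=1,mid=2 → 7 8 8 8 7 4 7 8
v[mid]=8=8: mid=3
v[mid]=8=8: mid=4
v[mid]=7<8: swap v[1],v[4]; lo=2,mid=5 → 7 7 8 8 8 4 7 8
v[mid]=4<8: swap v[2],v[5]; lo=3,mid=6 → 7 7 4 8 8 8 7 8
v[mid]=7<8: swap v[3],v[6]; lo=4,mid=7 → 7 7 4 7 8 8 8 8
v[mid]=8=8: mid=8
end: lo=4, hi=7; v = 7 7 4 7 8 8 8 8

7 7 4 7 8 8 8 8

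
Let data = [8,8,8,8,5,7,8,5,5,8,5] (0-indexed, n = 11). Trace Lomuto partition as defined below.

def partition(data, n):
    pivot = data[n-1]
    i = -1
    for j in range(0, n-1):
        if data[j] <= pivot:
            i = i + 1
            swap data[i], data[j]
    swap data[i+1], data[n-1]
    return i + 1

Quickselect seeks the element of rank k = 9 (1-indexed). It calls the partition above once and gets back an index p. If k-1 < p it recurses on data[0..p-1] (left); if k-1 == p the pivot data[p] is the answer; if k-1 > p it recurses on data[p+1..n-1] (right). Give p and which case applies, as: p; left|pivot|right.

pivot = data[10] = 5; i = -1
j=0: data[0]=8 > 5 → no swap
j=1: data[1]=8 > 5 → no swap
j=2: data[2]=8 > 5 → no swap
j=3: data[3]=8 > 5 → no swap
j=4: data[4]=5 ≤ 5 → i=0, swap data[0],data[4] → [5,8,8,8,8,7,8,5,5,8,5]
j=5: data[5]=7 > 5 → no swap
j=6: data[6]=8 > 5 → no swap
j=7: data[7]=5 ≤ 5 → i=1, swap data[1],data[7] → [5,5,8,8,8,7,8,8,5,8,5]
j=8: data[8]=5 ≤ 5 → i=2, swap data[2],data[8] → [5,5,5,8,8,7,8,8,8,8,5]
j=9: data[9]=8 > 5 → no swap
final swap data[3],data[10] → [5,5,5,5,8,7,8,8,8,8,8]; return 3
p = 3; k-1 = 8 > 3 ⇒ right

3; right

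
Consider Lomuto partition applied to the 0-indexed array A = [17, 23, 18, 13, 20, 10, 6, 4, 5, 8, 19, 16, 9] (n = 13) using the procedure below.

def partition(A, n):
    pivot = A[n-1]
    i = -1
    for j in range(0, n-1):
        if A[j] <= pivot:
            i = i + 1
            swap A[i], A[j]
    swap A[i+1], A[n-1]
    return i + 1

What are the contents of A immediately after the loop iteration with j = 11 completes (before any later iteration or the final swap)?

pivot = A[12] = 9; i = -1
j=0: A[0]=17 > 9 → no swap
j=1: A[1]=23 > 9 → no swap
j=2: A[2]=18 > 9 → no swap
j=3: A[3]=13 > 9 → no swap
j=4: A[4]=20 > 9 → no swap
j=5: A[5]=10 > 9 → no swap
j=6: A[6]=6 ≤ 9 → i=0, swap A[0],A[6] → [6, 23, 18, 13, 20, 10, 17, 4, 5, 8, 19, 16, 9]
j=7: A[7]=4 ≤ 9 → i=1, swap A[1],A[7] → [6, 4, 18, 13, 20, 10, 17, 23, 5, 8, 19, 16, 9]
j=8: A[8]=5 ≤ 9 → i=2, swap A[2],A[8] → [6, 4, 5, 13, 20, 10, 17, 23, 18, 8, 19, 16, 9]
j=9: A[9]=8 ≤ 9 → i=3, swap A[3],A[9] → [6, 4, 5, 8, 20, 10, 17, 23, 18, 13, 19, 16, 9]
j=10: A[10]=19 > 9 → no swap
j=11: A[11]=16 > 9 → no swap
(after j=11) A = [6, 4, 5, 8, 20, 10, 17, 23, 18, 13, 19, 16, 9]

[6, 4, 5, 8, 20, 10, 17, 23, 18, 13, 19, 16, 9]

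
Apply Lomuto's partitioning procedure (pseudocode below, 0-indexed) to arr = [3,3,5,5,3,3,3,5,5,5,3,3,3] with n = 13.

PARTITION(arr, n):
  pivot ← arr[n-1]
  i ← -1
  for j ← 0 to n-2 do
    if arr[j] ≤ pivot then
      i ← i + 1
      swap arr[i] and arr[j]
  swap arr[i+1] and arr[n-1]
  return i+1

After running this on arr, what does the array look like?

pivot=3, i=-1
j=0: 3≤3, i=0, swap(0,0) ⇒ [3,3,5,5,3,3,3,5,5,5,3,3,3]
j=1: 3≤3, i=1, swap(1,1) ⇒ [3,3,5,5,3,3,3,5,5,5,3,3,3]
j=2: 5>3, skip
j=3: 5>3, skip
j=4: 3≤3, i=2, swap(2,4) ⇒ [3,3,3,5,5,3,3,5,5,5,3,3,3]
j=5: 3≤3, i=3, swap(3,5) ⇒ [3,3,3,3,5,5,3,5,5,5,3,3,3]
j=6: 3≤3, i=4, swap(4,6) ⇒ [3,3,3,3,3,5,5,5,5,5,3,3,3]
j=7: 5>3, skip
j=8: 5>3, skip
j=9: 5>3, skip
j=10: 3≤3, i=5, swap(5,10) ⇒ [3,3,3,3,3,3,5,5,5,5,5,3,3]
j=11: 3≤3, i=6, swap(6,11) ⇒ [3,3,3,3,3,3,3,5,5,5,5,5,3]
swap(7,12) ⇒ [3,3,3,3,3,3,3,3,5,5,5,5,5]; return 7

[3,3,3,3,3,3,3,3,5,5,5,5,5]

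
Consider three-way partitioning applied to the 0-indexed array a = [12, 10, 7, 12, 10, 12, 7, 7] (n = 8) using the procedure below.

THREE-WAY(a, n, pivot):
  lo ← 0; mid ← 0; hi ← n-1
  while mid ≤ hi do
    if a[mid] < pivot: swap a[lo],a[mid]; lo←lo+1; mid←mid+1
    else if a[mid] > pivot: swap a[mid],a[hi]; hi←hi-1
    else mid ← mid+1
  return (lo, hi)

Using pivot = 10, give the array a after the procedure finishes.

lo=0 mid=0 hi=7
12>10: swap(0,7), hi=6 ⇒ [7, 10, 7, 12, 10, 12, 7, 12]
7<10: swap(0,0), lo=1 mid=1 ⇒ [7, 10, 7, 12, 10, 12, 7, 12]
10=10: mid=2
7<10: swap(1,2), lo=2 mid=3 ⇒ [7, 7, 10, 12, 10, 12, 7, 12]
12>10: swap(3,6), hi=5 ⇒ [7, 7, 10, 7, 10, 12, 12, 12]
7<10: swap(2,3), lo=3 mid=4 ⇒ [7, 7, 7, 10, 10, 12, 12, 12]
10=10: mid=5
12>10: swap(5,5), hi=4 ⇒ [7, 7, 7, 10, 10, 12, 12, 12]
done. lo=3 hi=4; a=[7, 7, 7, 10, 10, 12, 12, 12]

[7, 7, 7, 10, 10, 12, 12, 12]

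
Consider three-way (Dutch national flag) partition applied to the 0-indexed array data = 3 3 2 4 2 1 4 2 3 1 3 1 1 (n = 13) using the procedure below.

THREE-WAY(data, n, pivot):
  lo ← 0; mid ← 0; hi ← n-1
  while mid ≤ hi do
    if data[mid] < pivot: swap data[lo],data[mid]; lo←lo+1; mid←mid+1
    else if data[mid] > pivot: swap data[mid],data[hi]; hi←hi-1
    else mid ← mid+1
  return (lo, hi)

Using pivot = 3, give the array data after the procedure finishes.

pivot = 3; lo=0, mid=0, hi=12
data[mid]=3=3: mid=1
data[mid]=3=3: mid=2
data[mid]=2<3: swap data[0],data[2]; lo=1,mid=3 → 2 3 3 4 2 1 4 2 3 1 3 1 1
data[mid]=4>3: swap data[3],data[12]; hi=11 → 2 3 3 1 2 1 4 2 3 1 3 1 4
data[mid]=1<3: swap data[1],data[3]; lo=2,mid=4 → 2 1 3 3 2 1 4 2 3 1 3 1 4
data[mid]=2<3: swap data[2],data[4]; lo=3,mid=5 → 2 1 2 3 3 1 4 2 3 1 3 1 4
data[mid]=1<3: swap data[3],data[5]; lo=4,mid=6 → 2 1 2 1 3 3 4 2 3 1 3 1 4
data[mid]=4>3: swap data[6],data[11]; hi=10 → 2 1 2 1 3 3 1 2 3 1 3 4 4
data[mid]=1<3: swap data[4],data[6]; lo=5,mid=7 → 2 1 2 1 1 3 3 2 3 1 3 4 4
data[mid]=2<3: swap data[5],data[7]; lo=6,mid=8 → 2 1 2 1 1 2 3 3 3 1 3 4 4
data[mid]=3=3: mid=9
data[mid]=1<3: swap data[6],data[9]; lo=7,mid=10 → 2 1 2 1 1 2 1 3 3 3 3 4 4
data[mid]=3=3: mid=11
end: lo=7, hi=10; data = 2 1 2 1 1 2 1 3 3 3 3 4 4

2 1 2 1 1 2 1 3 3 3 3 4 4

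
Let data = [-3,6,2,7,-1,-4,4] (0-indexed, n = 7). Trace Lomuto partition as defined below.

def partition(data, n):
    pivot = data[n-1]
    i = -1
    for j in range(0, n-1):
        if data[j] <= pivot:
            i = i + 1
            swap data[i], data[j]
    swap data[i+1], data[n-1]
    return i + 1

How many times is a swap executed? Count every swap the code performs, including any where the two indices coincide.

pivot = data[6] = 4; i = -1
j=0: data[0]=-3 ≤ 4 → i=0, swap data[0],data[0] (no change) → [-3,6,2,7,-1,-4,4]
j=1: data[1]=6 > 4 → no swap
j=2: data[2]=2 ≤ 4 → i=1, swap data[1],data[2] → [-3,2,6,7,-1,-4,4]
j=3: data[3]=7 > 4 → no swap
j=4: data[4]=-1 ≤ 4 → i=2, swap data[2],data[4] → [-3,2,-1,7,6,-4,4]
j=5: data[5]=-4 ≤ 4 → i=3, swap data[3],data[5] → [-3,2,-1,-4,6,7,4]
final swap data[4],data[6] → [-3,2,-1,-4,4,7,6]; return 4

5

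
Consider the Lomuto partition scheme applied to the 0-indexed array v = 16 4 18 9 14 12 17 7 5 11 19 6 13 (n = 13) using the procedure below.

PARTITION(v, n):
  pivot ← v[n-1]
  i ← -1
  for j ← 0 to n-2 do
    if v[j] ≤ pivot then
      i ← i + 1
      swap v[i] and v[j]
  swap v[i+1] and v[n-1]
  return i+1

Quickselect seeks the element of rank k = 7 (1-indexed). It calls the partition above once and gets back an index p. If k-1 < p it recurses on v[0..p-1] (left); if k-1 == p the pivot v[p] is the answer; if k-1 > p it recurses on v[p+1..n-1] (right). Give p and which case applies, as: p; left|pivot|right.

7; left

pivot = v[12] = 13; i = -1
j=0: v[0]=16 > 13 → no swap
j=1: v[1]=4 ≤ 13 → i=0, swap v[0],v[1] → 4 16 18 9 14 12 17 7 5 11 19 6 13
j=2: v[2]=18 > 13 → no swap
j=3: v[3]=9 ≤ 13 → i=1, swap v[1],v[3] → 4 9 18 16 14 12 17 7 5 11 19 6 13
j=4: v[4]=14 > 13 → no swap
j=5: v[5]=12 ≤ 13 → i=2, swap v[2],v[5] → 4 9 12 16 14 18 17 7 5 11 19 6 13
j=6: v[6]=17 > 13 → no swap
j=7: v[7]=7 ≤ 13 → i=3, swap v[3],v[7] → 4 9 12 7 14 18 17 16 5 11 19 6 13
j=8: v[8]=5 ≤ 13 → i=4, swap v[4],v[8] → 4 9 12 7 5 18 17 16 14 11 19 6 13
j=9: v[9]=11 ≤ 13 → i=5, swap v[5],v[9] → 4 9 12 7 5 11 17 16 14 18 19 6 13
j=10: v[10]=19 > 13 → no swap
j=11: v[11]=6 ≤ 13 → i=6, swap v[6],v[11] → 4 9 12 7 5 11 6 16 14 18 19 17 13
final swap v[7],v[12] → 4 9 12 7 5 11 6 13 14 18 19 17 16; return 7
p = 7; k-1 = 6 < 7 ⇒ left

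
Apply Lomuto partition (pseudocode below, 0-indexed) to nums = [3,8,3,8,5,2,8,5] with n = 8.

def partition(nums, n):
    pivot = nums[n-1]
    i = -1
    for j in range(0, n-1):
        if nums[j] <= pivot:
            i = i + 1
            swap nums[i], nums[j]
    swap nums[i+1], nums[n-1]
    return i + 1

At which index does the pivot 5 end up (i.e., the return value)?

pivot = nums[7] = 5; i = -1
j=0: nums[0]=3 ≤ 5 → i=0, swap nums[0],nums[0] (no change) → [3,8,3,8,5,2,8,5]
j=1: nums[1]=8 > 5 → no swap
j=2: nums[2]=3 ≤ 5 → i=1, swap nums[1],nums[2] → [3,3,8,8,5,2,8,5]
j=3: nums[3]=8 > 5 → no swap
j=4: nums[4]=5 ≤ 5 → i=2, swap nums[2],nums[4] → [3,3,5,8,8,2,8,5]
j=5: nums[5]=2 ≤ 5 → i=3, swap nums[3],nums[5] → [3,3,5,2,8,8,8,5]
j=6: nums[6]=8 > 5 → no swap
final swap nums[4],nums[7] → [3,3,5,2,5,8,8,8]; return 4

4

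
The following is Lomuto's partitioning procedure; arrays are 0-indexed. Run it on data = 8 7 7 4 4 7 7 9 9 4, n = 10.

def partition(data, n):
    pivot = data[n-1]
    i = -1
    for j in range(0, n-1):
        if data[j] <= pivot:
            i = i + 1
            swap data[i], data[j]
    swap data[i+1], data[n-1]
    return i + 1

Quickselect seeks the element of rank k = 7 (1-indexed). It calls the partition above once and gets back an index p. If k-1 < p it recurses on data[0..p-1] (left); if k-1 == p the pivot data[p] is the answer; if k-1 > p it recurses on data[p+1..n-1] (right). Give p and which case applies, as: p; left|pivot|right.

2; right

pivot = data[9] = 4; i = -1
j=0: data[0]=8 > 4 → no swap
j=1: data[1]=7 > 4 → no swap
j=2: data[2]=7 > 4 → no swap
j=3: data[3]=4 ≤ 4 → i=0, swap data[0],data[3] → 4 7 7 8 4 7 7 9 9 4
j=4: data[4]=4 ≤ 4 → i=1, swap data[1],data[4] → 4 4 7 8 7 7 7 9 9 4
j=5: data[5]=7 > 4 → no swap
j=6: data[6]=7 > 4 → no swap
j=7: data[7]=9 > 4 → no swap
j=8: data[8]=9 > 4 → no swap
final swap data[2],data[9] → 4 4 4 8 7 7 7 9 9 7; return 2
p = 2; k-1 = 6 > 2 ⇒ right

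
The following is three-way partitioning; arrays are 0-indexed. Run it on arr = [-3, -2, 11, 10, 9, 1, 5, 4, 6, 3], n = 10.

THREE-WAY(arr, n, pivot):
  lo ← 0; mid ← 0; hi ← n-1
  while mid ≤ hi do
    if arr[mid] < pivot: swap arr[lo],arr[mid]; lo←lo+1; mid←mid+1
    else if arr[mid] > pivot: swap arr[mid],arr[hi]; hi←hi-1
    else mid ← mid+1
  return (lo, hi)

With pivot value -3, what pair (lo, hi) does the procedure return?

pivot = -3; lo=0, mid=0, hi=9
arr[mid]=-3=-3: mid=1
arr[mid]=-2>-3: swap arr[1],arr[9]; hi=8 → [-3, 3, 11, 10, 9, 1, 5, 4, 6, -2]
arr[mid]=3>-3: swap arr[1],arr[8]; hi=7 → [-3, 6, 11, 10, 9, 1, 5, 4, 3, -2]
arr[mid]=6>-3: swap arr[1],arr[7]; hi=6 → [-3, 4, 11, 10, 9, 1, 5, 6, 3, -2]
arr[mid]=4>-3: swap arr[1],arr[6]; hi=5 → [-3, 5, 11, 10, 9, 1, 4, 6, 3, -2]
arr[mid]=5>-3: swap arr[1],arr[5]; hi=4 → [-3, 1, 11, 10, 9, 5, 4, 6, 3, -2]
arr[mid]=1>-3: swap arr[1],arr[4]; hi=3 → [-3, 9, 11, 10, 1, 5, 4, 6, 3, -2]
arr[mid]=9>-3: swap arr[1],arr[3]; hi=2 → [-3, 10, 11, 9, 1, 5, 4, 6, 3, -2]
arr[mid]=10>-3: swap arr[1],arr[2]; hi=1 → [-3, 11, 10, 9, 1, 5, 4, 6, 3, -2]
arr[mid]=11>-3: swap arr[1],arr[1]; hi=0 → [-3, 11, 10, 9, 1, 5, 4, 6, 3, -2]
end: lo=0, hi=0; arr = [-3, 11, 10, 9, 1, 5, 4, 6, 3, -2]

(0, 0)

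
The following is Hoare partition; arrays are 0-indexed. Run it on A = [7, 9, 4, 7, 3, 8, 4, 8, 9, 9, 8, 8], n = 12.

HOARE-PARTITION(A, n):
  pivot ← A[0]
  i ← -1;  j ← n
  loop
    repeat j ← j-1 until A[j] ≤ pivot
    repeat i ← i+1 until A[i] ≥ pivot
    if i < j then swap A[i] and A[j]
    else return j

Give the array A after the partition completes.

[4, 3, 4, 7, 9, 8, 7, 8, 9, 9, 8, 8]

pivot = A[0] = 7; i = -1, j = 12
j→6 (A[6]=4≤7), i→0 (A[0]=7≥7); i<j, swap → [4, 9, 4, 7, 3, 8, 7, 8, 9, 9, 8, 8]
j→4 (A[4]=3≤7), i→1 (A[1]=9≥7); i<j, swap → [4, 3, 4, 7, 9, 8, 7, 8, 9, 9, 8, 8]
j→3, i→3; i≥j, return j=3. A = [4, 3, 4, 7, 9, 8, 7, 8, 9, 9, 8, 8]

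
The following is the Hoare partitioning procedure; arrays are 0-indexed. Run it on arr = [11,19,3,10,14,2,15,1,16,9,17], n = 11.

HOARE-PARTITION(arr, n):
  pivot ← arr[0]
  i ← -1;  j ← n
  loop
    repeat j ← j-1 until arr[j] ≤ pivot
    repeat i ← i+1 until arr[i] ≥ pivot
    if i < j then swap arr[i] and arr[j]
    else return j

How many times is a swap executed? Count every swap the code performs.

pivot = arr[0] = 11; i = -1, j = 11
j→9 (arr[9]=9≤11), i→0 (arr[0]=11≥11); i<j, swap → [9,19,3,10,14,2,15,1,16,11,17]
j→7 (arr[7]=1≤11), i→1 (arr[1]=19≥11); i<j, swap → [9,1,3,10,14,2,15,19,16,11,17]
j→5 (arr[5]=2≤11), i→4 (arr[4]=14≥11); i<j, swap → [9,1,3,10,2,14,15,19,16,11,17]
j→4, i→5; i≥j, return j=4. arr = [9,1,3,10,2,14,15,19,16,11,17]

3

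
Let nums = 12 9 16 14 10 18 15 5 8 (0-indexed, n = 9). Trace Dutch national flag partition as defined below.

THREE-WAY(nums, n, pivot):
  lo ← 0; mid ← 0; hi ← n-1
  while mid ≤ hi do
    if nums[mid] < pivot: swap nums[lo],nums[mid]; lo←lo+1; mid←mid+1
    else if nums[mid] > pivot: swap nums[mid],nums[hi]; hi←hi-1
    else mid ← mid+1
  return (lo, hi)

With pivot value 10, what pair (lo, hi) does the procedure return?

pivot = 10; lo=0, mid=0, hi=8
nums[mid]=12>10: swap nums[0],nums[8]; hi=7 → 8 9 16 14 10 18 15 5 12
nums[mid]=8<10: swap nums[0],nums[0]; lo=1,mid=1 → 8 9 16 14 10 18 15 5 12
nums[mid]=9<10: swap nums[1],nums[1]; lo=2,mid=2 → 8 9 16 14 10 18 15 5 12
nums[mid]=16>10: swap nums[2],nums[7]; hi=6 → 8 9 5 14 10 18 15 16 12
nums[mid]=5<10: swap nums[2],nums[2]; lo=3,mid=3 → 8 9 5 14 10 18 15 16 12
nums[mid]=14>10: swap nums[3],nums[6]; hi=5 → 8 9 5 15 10 18 14 16 12
nums[mid]=15>10: swap nums[3],nums[5]; hi=4 → 8 9 5 18 10 15 14 16 12
nums[mid]=18>10: swap nums[3],nums[4]; hi=3 → 8 9 5 10 18 15 14 16 12
nums[mid]=10=10: mid=4
end: lo=3, hi=3; nums = 8 9 5 10 18 15 14 16 12

(3, 3)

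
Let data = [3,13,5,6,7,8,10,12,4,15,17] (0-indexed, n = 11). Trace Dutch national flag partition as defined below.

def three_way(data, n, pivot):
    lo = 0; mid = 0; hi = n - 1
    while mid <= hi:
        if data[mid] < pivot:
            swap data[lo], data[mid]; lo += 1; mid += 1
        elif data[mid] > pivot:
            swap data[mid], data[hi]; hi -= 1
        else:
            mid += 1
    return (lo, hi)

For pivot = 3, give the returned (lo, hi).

(0, 0)

lo=0 mid=0 hi=10
3=3: mid=1
13>3: swap(1,10), hi=9 ⇒ [3,17,5,6,7,8,10,12,4,15,13]
17>3: swap(1,9), hi=8 ⇒ [3,15,5,6,7,8,10,12,4,17,13]
15>3: swap(1,8), hi=7 ⇒ [3,4,5,6,7,8,10,12,15,17,13]
4>3: swap(1,7), hi=6 ⇒ [3,12,5,6,7,8,10,4,15,17,13]
12>3: swap(1,6), hi=5 ⇒ [3,10,5,6,7,8,12,4,15,17,13]
10>3: swap(1,5), hi=4 ⇒ [3,8,5,6,7,10,12,4,15,17,13]
8>3: swap(1,4), hi=3 ⇒ [3,7,5,6,8,10,12,4,15,17,13]
7>3: swap(1,3), hi=2 ⇒ [3,6,5,7,8,10,12,4,15,17,13]
6>3: swap(1,2), hi=1 ⇒ [3,5,6,7,8,10,12,4,15,17,13]
5>3: swap(1,1), hi=0 ⇒ [3,5,6,7,8,10,12,4,15,17,13]
done. lo=0 hi=0; data=[3,5,6,7,8,10,12,4,15,17,13]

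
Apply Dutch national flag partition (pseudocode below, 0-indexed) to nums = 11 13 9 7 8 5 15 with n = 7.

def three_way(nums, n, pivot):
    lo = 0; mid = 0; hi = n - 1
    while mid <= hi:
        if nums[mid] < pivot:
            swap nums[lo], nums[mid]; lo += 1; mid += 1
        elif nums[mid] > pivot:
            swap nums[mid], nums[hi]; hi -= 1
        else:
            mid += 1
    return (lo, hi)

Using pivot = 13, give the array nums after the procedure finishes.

pivot = 13; lo=0, mid=0, hi=6
nums[mid]=11<13: swap nums[0],nums[0]; lo=1,mid=1 → 11 13 9 7 8 5 15
nums[mid]=13=13: mid=2
nums[mid]=9<13: swap nums[1],nums[2]; lo=2,mid=3 → 11 9 13 7 8 5 15
nums[mid]=7<13: swap nums[2],nums[3]; lo=3,mid=4 → 11 9 7 13 8 5 15
nums[mid]=8<13: swap nums[3],nums[4]; lo=4,mid=5 → 11 9 7 8 13 5 15
nums[mid]=5<13: swap nums[4],nums[5]; lo=5,mid=6 → 11 9 7 8 5 13 15
nums[mid]=15>13: swap nums[6],nums[6]; hi=5 → 11 9 7 8 5 13 15
end: lo=5, hi=5; nums = 11 9 7 8 5 13 15

11 9 7 8 5 13 15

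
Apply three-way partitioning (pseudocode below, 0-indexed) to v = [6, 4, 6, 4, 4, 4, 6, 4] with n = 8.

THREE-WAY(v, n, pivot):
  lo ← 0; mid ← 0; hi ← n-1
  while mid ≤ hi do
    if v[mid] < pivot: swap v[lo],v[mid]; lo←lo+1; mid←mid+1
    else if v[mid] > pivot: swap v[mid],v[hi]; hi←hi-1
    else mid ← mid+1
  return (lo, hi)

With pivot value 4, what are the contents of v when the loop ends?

[4, 4, 4, 4, 4, 6, 6, 6]

lo=0 mid=0 hi=7
6>4: swap(0,7), hi=6 ⇒ [4, 4, 6, 4, 4, 4, 6, 6]
4=4: mid=1
4=4: mid=2
6>4: swap(2,6), hi=5 ⇒ [4, 4, 6, 4, 4, 4, 6, 6]
6>4: swap(2,5), hi=4 ⇒ [4, 4, 4, 4, 4, 6, 6, 6]
4=4: mid=3
4=4: mid=4
4=4: mid=5
done. lo=0 hi=4; v=[4, 4, 4, 4, 4, 6, 6, 6]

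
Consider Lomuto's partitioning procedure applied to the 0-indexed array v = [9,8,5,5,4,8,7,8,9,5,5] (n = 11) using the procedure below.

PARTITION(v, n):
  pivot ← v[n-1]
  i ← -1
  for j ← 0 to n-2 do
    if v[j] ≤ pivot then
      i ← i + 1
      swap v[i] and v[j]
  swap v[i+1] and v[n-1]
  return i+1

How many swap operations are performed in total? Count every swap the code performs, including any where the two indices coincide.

pivot=5, i=-1
j=0: 9>5, skip
j=1: 8>5, skip
j=2: 5≤5, i=0, swap(0,2) ⇒ [5,8,9,5,4,8,7,8,9,5,5]
j=3: 5≤5, i=1, swap(1,3) ⇒ [5,5,9,8,4,8,7,8,9,5,5]
j=4: 4≤5, i=2, swap(2,4) ⇒ [5,5,4,8,9,8,7,8,9,5,5]
j=5: 8>5, skip
j=6: 7>5, skip
j=7: 8>5, skip
j=8: 9>5, skip
j=9: 5≤5, i=3, swap(3,9) ⇒ [5,5,4,5,9,8,7,8,9,8,5]
swap(4,10) ⇒ [5,5,4,5,5,8,7,8,9,8,9]; return 4

5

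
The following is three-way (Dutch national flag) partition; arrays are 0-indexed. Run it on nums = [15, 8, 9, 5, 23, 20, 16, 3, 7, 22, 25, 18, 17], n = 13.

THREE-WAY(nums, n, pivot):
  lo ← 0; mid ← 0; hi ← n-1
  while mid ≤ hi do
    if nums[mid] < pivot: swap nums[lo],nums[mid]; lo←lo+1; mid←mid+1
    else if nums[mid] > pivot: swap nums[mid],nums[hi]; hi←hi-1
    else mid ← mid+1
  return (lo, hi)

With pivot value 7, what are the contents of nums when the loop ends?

pivot = 7; lo=0, mid=0, hi=12
nums[mid]=15>7: swap nums[0],nums[12]; hi=11 → [17, 8, 9, 5, 23, 20, 16, 3, 7, 22, 25, 18, 15]
nums[mid]=17>7: swap nums[0],nums[11]; hi=10 → [18, 8, 9, 5, 23, 20, 16, 3, 7, 22, 25, 17, 15]
nums[mid]=18>7: swap nums[0],nums[10]; hi=9 → [25, 8, 9, 5, 23, 20, 16, 3, 7, 22, 18, 17, 15]
nums[mid]=25>7: swap nums[0],nums[9]; hi=8 → [22, 8, 9, 5, 23, 20, 16, 3, 7, 25, 18, 17, 15]
nums[mid]=22>7: swap nums[0],nums[8]; hi=7 → [7, 8, 9, 5, 23, 20, 16, 3, 22, 25, 18, 17, 15]
nums[mid]=7=7: mid=1
nums[mid]=8>7: swap nums[1],nums[7]; hi=6 → [7, 3, 9, 5, 23, 20, 16, 8, 22, 25, 18, 17, 15]
nums[mid]=3<7: swap nums[0],nums[1]; lo=1,mid=2 → [3, 7, 9, 5, 23, 20, 16, 8, 22, 25, 18, 17, 15]
nums[mid]=9>7: swap nums[2],nums[6]; hi=5 → [3, 7, 16, 5, 23, 20, 9, 8, 22, 25, 18, 17, 15]
nums[mid]=16>7: swap nums[2],nums[5]; hi=4 → [3, 7, 20, 5, 23, 16, 9, 8, 22, 25, 18, 17, 15]
nums[mid]=20>7: swap nums[2],nums[4]; hi=3 → [3, 7, 23, 5, 20, 16, 9, 8, 22, 25, 18, 17, 15]
nums[mid]=23>7: swap nums[2],nums[3]; hi=2 → [3, 7, 5, 23, 20, 16, 9, 8, 22, 25, 18, 17, 15]
nums[mid]=5<7: swap nums[1],nums[2]; lo=2,mid=3 → [3, 5, 7, 23, 20, 16, 9, 8, 22, 25, 18, 17, 15]
end: lo=2, hi=2; nums = [3, 5, 7, 23, 20, 16, 9, 8, 22, 25, 18, 17, 15]

[3, 5, 7, 23, 20, 16, 9, 8, 22, 25, 18, 17, 15]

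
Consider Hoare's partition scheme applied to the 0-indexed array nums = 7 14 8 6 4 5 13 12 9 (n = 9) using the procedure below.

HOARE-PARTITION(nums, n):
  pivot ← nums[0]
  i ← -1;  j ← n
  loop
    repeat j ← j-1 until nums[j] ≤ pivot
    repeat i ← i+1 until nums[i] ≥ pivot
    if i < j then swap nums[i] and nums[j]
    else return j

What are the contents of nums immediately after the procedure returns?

5 4 6 8 14 7 13 12 9

pivot = nums[0] = 7; i = -1, j = 9
j→5 (nums[5]=5≤7), i→0 (nums[0]=7≥7); i<j, swap → 5 14 8 6 4 7 13 12 9
j→4 (nums[4]=4≤7), i→1 (nums[1]=14≥7); i<j, swap → 5 4 8 6 14 7 13 12 9
j→3 (nums[3]=6≤7), i→2 (nums[2]=8≥7); i<j, swap → 5 4 6 8 14 7 13 12 9
j→2, i→3; i≥j, return j=2. nums = 5 4 6 8 14 7 13 12 9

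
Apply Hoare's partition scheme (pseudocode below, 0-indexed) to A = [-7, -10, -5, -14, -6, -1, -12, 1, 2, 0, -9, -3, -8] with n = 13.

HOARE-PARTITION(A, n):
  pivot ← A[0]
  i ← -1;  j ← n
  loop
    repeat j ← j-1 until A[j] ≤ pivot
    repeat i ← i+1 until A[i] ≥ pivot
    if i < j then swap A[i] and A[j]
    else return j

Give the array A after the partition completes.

pivot = A[0] = -7; i = -1, j = 13
j→12 (A[12]=-8≤-7), i→0 (A[0]=-7≥-7); i<j, swap → [-8, -10, -5, -14, -6, -1, -12, 1, 2, 0, -9, -3, -7]
j→10 (A[10]=-9≤-7), i→2 (A[2]=-5≥-7); i<j, swap → [-8, -10, -9, -14, -6, -1, -12, 1, 2, 0, -5, -3, -7]
j→6 (A[6]=-12≤-7), i→4 (A[4]=-6≥-7); i<j, swap → [-8, -10, -9, -14, -12, -1, -6, 1, 2, 0, -5, -3, -7]
j→4, i→5; i≥j, return j=4. A = [-8, -10, -9, -14, -12, -1, -6, 1, 2, 0, -5, -3, -7]

[-8, -10, -9, -14, -12, -1, -6, 1, 2, 0, -5, -3, -7]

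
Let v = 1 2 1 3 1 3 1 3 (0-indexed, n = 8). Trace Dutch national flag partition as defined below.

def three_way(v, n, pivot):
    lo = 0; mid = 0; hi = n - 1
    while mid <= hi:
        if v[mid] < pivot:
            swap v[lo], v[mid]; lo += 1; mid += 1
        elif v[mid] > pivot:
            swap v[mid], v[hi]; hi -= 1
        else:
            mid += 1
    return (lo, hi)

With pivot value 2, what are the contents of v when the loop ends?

pivot = 2; lo=0, mid=0, hi=7
v[mid]=1<2: swap v[0],v[0]; lo=1,mid=1 → 1 2 1 3 1 3 1 3
v[mid]=2=2: mid=2
v[mid]=1<2: swap v[1],v[2]; lo=2,mid=3 → 1 1 2 3 1 3 1 3
v[mid]=3>2: swap v[3],v[7]; hi=6 → 1 1 2 3 1 3 1 3
v[mid]=3>2: swap v[3],v[6]; hi=5 → 1 1 2 1 1 3 3 3
v[mid]=1<2: swap v[2],v[3]; lo=3,mid=4 → 1 1 1 2 1 3 3 3
v[mid]=1<2: swap v[3],v[4]; lo=4,mid=5 → 1 1 1 1 2 3 3 3
v[mid]=3>2: swap v[5],v[5]; hi=4 → 1 1 1 1 2 3 3 3
end: lo=4, hi=4; v = 1 1 1 1 2 3 3 3

1 1 1 1 2 3 3 3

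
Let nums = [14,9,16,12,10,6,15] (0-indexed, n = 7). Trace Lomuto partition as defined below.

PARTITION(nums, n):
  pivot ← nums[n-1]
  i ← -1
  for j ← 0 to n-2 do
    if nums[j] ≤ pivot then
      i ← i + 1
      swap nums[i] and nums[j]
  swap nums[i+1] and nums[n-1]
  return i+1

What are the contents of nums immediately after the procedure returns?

[14,9,12,10,6,15,16]

pivot=15, i=-1
j=0: 14≤15, i=0, swap(0,0) ⇒ [14,9,16,12,10,6,15]
j=1: 9≤15, i=1, swap(1,1) ⇒ [14,9,16,12,10,6,15]
j=2: 16>15, skip
j=3: 12≤15, i=2, swap(2,3) ⇒ [14,9,12,16,10,6,15]
j=4: 10≤15, i=3, swap(3,4) ⇒ [14,9,12,10,16,6,15]
j=5: 6≤15, i=4, swap(4,5) ⇒ [14,9,12,10,6,16,15]
swap(5,6) ⇒ [14,9,12,10,6,15,16]; return 5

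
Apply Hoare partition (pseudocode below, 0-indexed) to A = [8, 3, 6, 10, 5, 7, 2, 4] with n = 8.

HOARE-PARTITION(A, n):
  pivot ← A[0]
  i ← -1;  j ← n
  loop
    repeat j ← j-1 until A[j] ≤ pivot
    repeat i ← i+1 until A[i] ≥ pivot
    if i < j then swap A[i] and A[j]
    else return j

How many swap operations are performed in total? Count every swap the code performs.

2

pivot = A[0] = 8; i = -1, j = 8
j→7 (A[7]=4≤8), i→0 (A[0]=8≥8); i<j, swap → [4, 3, 6, 10, 5, 7, 2, 8]
j→6 (A[6]=2≤8), i→3 (A[3]=10≥8); i<j, swap → [4, 3, 6, 2, 5, 7, 10, 8]
j→5, i→6; i≥j, return j=5. A = [4, 3, 6, 2, 5, 7, 10, 8]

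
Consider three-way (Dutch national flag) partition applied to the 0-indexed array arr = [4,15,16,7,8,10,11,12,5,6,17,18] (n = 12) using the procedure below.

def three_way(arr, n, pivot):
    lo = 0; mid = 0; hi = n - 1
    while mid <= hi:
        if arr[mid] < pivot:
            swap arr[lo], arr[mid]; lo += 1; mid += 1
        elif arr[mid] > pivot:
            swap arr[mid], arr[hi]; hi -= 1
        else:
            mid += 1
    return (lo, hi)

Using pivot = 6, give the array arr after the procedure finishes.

[4,5,6,8,10,11,12,7,16,17,18,15]

pivot = 6; lo=0, mid=0, hi=11
arr[mid]=4<6: swap arr[0],arr[0]; lo=1,mid=1 → [4,15,16,7,8,10,11,12,5,6,17,18]
arr[mid]=15>6: swap arr[1],arr[11]; hi=10 → [4,18,16,7,8,10,11,12,5,6,17,15]
arr[mid]=18>6: swap arr[1],arr[10]; hi=9 → [4,17,16,7,8,10,11,12,5,6,18,15]
arr[mid]=17>6: swap arr[1],arr[9]; hi=8 → [4,6,16,7,8,10,11,12,5,17,18,15]
arr[mid]=6=6: mid=2
arr[mid]=16>6: swap arr[2],arr[8]; hi=7 → [4,6,5,7,8,10,11,12,16,17,18,15]
arr[mid]=5<6: swap arr[1],arr[2]; lo=2,mid=3 → [4,5,6,7,8,10,11,12,16,17,18,15]
arr[mid]=7>6: swap arr[3],arr[7]; hi=6 → [4,5,6,12,8,10,11,7,16,17,18,15]
arr[mid]=12>6: swap arr[3],arr[6]; hi=5 → [4,5,6,11,8,10,12,7,16,17,18,15]
arr[mid]=11>6: swap arr[3],arr[5]; hi=4 → [4,5,6,10,8,11,12,7,16,17,18,15]
arr[mid]=10>6: swap arr[3],arr[4]; hi=3 → [4,5,6,8,10,11,12,7,16,17,18,15]
arr[mid]=8>6: swap arr[3],arr[3]; hi=2 → [4,5,6,8,10,11,12,7,16,17,18,15]
end: lo=2, hi=2; arr = [4,5,6,8,10,11,12,7,16,17,18,15]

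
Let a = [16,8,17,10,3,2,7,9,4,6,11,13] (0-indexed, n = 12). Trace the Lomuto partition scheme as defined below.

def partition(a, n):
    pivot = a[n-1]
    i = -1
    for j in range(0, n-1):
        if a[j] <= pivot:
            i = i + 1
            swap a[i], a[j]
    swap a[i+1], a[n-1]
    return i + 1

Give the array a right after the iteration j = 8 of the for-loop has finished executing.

pivot = a[11] = 13; i = -1
j=0: a[0]=16 > 13 → no swap
j=1: a[1]=8 ≤ 13 → i=0, swap a[0],a[1] → [8,16,17,10,3,2,7,9,4,6,11,13]
j=2: a[2]=17 > 13 → no swap
j=3: a[3]=10 ≤ 13 → i=1, swap a[1],a[3] → [8,10,17,16,3,2,7,9,4,6,11,13]
j=4: a[4]=3 ≤ 13 → i=2, swap a[2],a[4] → [8,10,3,16,17,2,7,9,4,6,11,13]
j=5: a[5]=2 ≤ 13 → i=3, swap a[3],a[5] → [8,10,3,2,17,16,7,9,4,6,11,13]
j=6: a[6]=7 ≤ 13 → i=4, swap a[4],a[6] → [8,10,3,2,7,16,17,9,4,6,11,13]
j=7: a[7]=9 ≤ 13 → i=5, swap a[5],a[7] → [8,10,3,2,7,9,17,16,4,6,11,13]
j=8: a[8]=4 ≤ 13 → i=6, swap a[6],a[8] → [8,10,3,2,7,9,4,16,17,6,11,13]
(after j=8) a = [8,10,3,2,7,9,4,16,17,6,11,13]

[8,10,3,2,7,9,4,16,17,6,11,13]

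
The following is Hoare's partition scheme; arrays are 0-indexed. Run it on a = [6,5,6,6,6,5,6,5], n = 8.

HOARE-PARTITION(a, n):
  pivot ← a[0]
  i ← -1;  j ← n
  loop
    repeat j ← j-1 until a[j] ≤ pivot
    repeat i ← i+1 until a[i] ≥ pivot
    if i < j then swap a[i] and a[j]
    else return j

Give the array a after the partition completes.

pivot = a[0] = 6; i = -1, j = 8
j→7 (a[7]=5≤6), i→0 (a[0]=6≥6); i<j, swap → [5,5,6,6,6,5,6,6]
j→6 (a[6]=6≤6), i→2 (a[2]=6≥6); i<j, swap → [5,5,6,6,6,5,6,6]
j→5 (a[5]=5≤6), i→3 (a[3]=6≥6); i<j, swap → [5,5,6,5,6,6,6,6]
j→4, i→4; i≥j, return j=4. a = [5,5,6,5,6,6,6,6]

[5,5,6,5,6,6,6,6]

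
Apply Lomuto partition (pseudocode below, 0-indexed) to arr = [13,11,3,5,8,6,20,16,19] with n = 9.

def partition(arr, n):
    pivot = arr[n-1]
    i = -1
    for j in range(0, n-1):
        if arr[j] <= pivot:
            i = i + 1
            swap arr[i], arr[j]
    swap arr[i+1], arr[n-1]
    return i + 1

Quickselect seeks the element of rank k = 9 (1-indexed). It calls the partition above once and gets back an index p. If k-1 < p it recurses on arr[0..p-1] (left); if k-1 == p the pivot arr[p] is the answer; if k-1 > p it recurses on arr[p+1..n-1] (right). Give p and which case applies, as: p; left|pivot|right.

pivot = arr[8] = 19; i = -1
j=0: arr[0]=13 ≤ 19 → i=0, swap arr[0],arr[0] (no change) → [13,11,3,5,8,6,20,16,19]
j=1: arr[1]=11 ≤ 19 → i=1, swap arr[1],arr[1] (no change) → [13,11,3,5,8,6,20,16,19]
j=2: arr[2]=3 ≤ 19 → i=2, swap arr[2],arr[2] (no change) → [13,11,3,5,8,6,20,16,19]
j=3: arr[3]=5 ≤ 19 → i=3, swap arr[3],arr[3] (no change) → [13,11,3,5,8,6,20,16,19]
j=4: arr[4]=8 ≤ 19 → i=4, swap arr[4],arr[4] (no change) → [13,11,3,5,8,6,20,16,19]
j=5: arr[5]=6 ≤ 19 → i=5, swap arr[5],arr[5] (no change) → [13,11,3,5,8,6,20,16,19]
j=6: arr[6]=20 > 19 → no swap
j=7: arr[7]=16 ≤ 19 → i=6, swap arr[6],arr[7] → [13,11,3,5,8,6,16,20,19]
final swap arr[7],arr[8] → [13,11,3,5,8,6,16,19,20]; return 7
p = 7; k-1 = 8 > 7 ⇒ right

7; right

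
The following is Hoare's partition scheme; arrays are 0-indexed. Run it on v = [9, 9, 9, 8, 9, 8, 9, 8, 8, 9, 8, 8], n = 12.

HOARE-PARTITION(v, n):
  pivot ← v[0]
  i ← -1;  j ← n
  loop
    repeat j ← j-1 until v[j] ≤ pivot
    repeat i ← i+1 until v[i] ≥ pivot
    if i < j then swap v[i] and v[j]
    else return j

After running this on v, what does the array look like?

[8, 8, 9, 8, 8, 8, 8, 9, 9, 9, 9, 9]

pivot = v[0] = 9; i = -1, j = 12
j→11 (v[11]=8≤9), i→0 (v[0]=9≥9); i<j, swap → [8, 9, 9, 8, 9, 8, 9, 8, 8, 9, 8, 9]
j→10 (v[10]=8≤9), i→1 (v[1]=9≥9); i<j, swap → [8, 8, 9, 8, 9, 8, 9, 8, 8, 9, 9, 9]
j→9 (v[9]=9≤9), i→2 (v[2]=9≥9); i<j, swap → [8, 8, 9, 8, 9, 8, 9, 8, 8, 9, 9, 9]
j→8 (v[8]=8≤9), i→4 (v[4]=9≥9); i<j, swap → [8, 8, 9, 8, 8, 8, 9, 8, 9, 9, 9, 9]
j→7 (v[7]=8≤9), i→6 (v[6]=9≥9); i<j, swap → [8, 8, 9, 8, 8, 8, 8, 9, 9, 9, 9, 9]
j→6, i→7; i≥j, return j=6. v = [8, 8, 9, 8, 8, 8, 8, 9, 9, 9, 9, 9]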